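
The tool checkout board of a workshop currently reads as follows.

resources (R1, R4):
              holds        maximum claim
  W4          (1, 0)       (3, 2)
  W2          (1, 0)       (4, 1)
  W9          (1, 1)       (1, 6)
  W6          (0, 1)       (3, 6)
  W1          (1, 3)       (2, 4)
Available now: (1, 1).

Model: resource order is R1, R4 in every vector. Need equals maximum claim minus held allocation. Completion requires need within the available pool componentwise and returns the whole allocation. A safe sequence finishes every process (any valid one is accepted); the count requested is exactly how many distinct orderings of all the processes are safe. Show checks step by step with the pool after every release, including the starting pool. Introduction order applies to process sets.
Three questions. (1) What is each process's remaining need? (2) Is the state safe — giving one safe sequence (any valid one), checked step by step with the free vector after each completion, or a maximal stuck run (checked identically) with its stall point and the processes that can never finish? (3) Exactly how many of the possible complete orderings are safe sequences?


(1) Remaining need (order R1, R4):
  W4: (2, 2)
  W2: (3, 1)
  W9: (0, 5)
  W6: (3, 5)
  W1: (1, 1)
(2) UNSAFE — no complete ordering exists.
Key observation: even finishing W1, W4, W2 leaves just (4, 4) free — too little R4 for any of the remaining processes.
The run W1, W4, W2 cannot be extended any further. Walking it through:
  pool = (1, 1)
  run W1 (needs (1, 1), free (1, 1)); after release of (1, 3) the pool is (2, 4)
  run W4 (needs (2, 2), free (2, 4)); after release of (1, 0) the pool is (3, 4)
  run W2 (needs (3, 1), free (3, 4)); after release of (1, 0) the pool is (4, 4)
  blocked: W9 wants (0, 5), pool (4, 4) — not enough R4
  blocked: W6 wants (3, 5), pool (4, 4) — not enough R4
Never able to finish: W9 and W6.
(3) Precisely 0 of the possible complete orderings are safe sequences.


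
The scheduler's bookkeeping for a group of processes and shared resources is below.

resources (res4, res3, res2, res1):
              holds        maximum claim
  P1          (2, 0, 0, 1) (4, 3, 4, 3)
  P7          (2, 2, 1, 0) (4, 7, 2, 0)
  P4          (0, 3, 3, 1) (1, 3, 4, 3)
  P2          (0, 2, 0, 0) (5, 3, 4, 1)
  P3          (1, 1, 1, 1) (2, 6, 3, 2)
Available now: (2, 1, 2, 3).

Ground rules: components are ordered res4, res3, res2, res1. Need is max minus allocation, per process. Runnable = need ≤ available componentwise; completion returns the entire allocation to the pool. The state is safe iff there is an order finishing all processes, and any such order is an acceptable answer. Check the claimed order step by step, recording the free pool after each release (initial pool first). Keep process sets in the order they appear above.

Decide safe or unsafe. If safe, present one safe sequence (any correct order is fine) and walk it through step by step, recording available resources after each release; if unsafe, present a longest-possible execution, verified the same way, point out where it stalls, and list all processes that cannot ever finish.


The state is UNSAFE.
Key observation: after P4, P1 the pool peaks at (4, 4, 5, 5), and each blocked process is short somewhere: P7 on res3; P2 on res4; P3 on res3.
Going as far as possible: P4, P1; after that, nothing fits. Walking it through:
  pool = (2, 1, 2, 3)
  P4 needs (1, 0, 1, 2) <= (2, 1, 2, 3) -> finishes; pool += (0, 3, 3, 1) = (2, 4, 5, 4)
  P1 needs (2, 3, 4, 2) <= (2, 4, 5, 4) -> finishes; pool += (2, 0, 0, 1) = (4, 4, 5, 5)
  P7 still needs (2, 5, 1, 0) but only (4, 4, 5, 5) is free — short on res3
  P2 still needs (5, 1, 4, 1) but only (4, 4, 5, 5) is free — short on res4
  P3 still needs (1, 5, 2, 1) but only (4, 4, 5, 5) is free — short on res3
Permanently blocked: P7, P2 and P3.


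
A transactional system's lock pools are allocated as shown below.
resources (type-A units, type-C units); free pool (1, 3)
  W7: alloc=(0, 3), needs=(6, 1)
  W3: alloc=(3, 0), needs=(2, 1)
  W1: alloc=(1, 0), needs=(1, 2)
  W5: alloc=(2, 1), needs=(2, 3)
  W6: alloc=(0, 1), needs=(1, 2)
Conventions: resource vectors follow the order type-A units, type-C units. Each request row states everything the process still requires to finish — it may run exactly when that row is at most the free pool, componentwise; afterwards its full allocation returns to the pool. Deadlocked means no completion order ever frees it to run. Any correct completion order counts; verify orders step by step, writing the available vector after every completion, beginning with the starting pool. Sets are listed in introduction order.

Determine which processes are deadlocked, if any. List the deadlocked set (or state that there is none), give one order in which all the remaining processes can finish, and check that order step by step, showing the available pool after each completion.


The deadlocked set is empty.
Key observation: the pool covers W1 at once, and every later process fits after earlier releases.
A valid finishing order for the others: W1, W5, W6, W3, W7. Step-by-step check:
  pool = (1, 3)
  W1 needs (1, 2) <= (1, 3) -> finishes; pool += (1, 0) = (2, 3)
  W5 needs (2, 3) <= (2, 3) -> finishes; pool += (2, 1) = (4, 4)
  W6 needs (1, 2) <= (4, 4) -> finishes; pool += (0, 1) = (4, 5)
  W3 needs (2, 1) <= (4, 5) -> finishes; pool += (3, 0) = (7, 5)
  W7 needs (6, 1) <= (7, 5) -> finishes; pool += (0, 3) = (7, 8)


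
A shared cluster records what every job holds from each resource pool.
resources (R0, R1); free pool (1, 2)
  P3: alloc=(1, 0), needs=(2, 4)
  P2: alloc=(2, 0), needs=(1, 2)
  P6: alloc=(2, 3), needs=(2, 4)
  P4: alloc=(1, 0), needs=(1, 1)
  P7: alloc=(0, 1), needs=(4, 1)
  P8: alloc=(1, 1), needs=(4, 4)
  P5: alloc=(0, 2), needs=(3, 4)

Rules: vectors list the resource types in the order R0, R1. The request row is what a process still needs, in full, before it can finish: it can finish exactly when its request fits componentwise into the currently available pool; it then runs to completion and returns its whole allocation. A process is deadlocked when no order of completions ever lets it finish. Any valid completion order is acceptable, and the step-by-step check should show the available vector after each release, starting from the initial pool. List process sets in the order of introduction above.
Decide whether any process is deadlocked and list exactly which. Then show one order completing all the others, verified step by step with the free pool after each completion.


Deadlocked: P3, P6, P8 and P5.
Key observation: the wall is R1: completing P2, P4, P7 brings the pool only to (4, 3), and all the rest need more.
One completion order for the rest: P2, P4, P7. Check, step by step:
  pool = (1, 2)
  run P2 (needs (1, 2), free (1, 2)); after release of (2, 0) the pool is (3, 2)
  run P4 (needs (1, 1), free (3, 2)); after release of (1, 0) the pool is (4, 2)
  run P7 (needs (4, 1), free (4, 2)); after release of (0, 1) the pool is (4, 3)
The blocked processes can never fit:
  P3 cannot run: need (2, 4) vs free (4, 3) (insufficient R1)
  P6 cannot run: need (2, 4) vs free (4, 3) (insufficient R1)
  P8 cannot run: need (4, 4) vs free (4, 3) (insufficient R1)
  P5 cannot run: need (3, 4) vs free (4, 3) (insufficient R1)


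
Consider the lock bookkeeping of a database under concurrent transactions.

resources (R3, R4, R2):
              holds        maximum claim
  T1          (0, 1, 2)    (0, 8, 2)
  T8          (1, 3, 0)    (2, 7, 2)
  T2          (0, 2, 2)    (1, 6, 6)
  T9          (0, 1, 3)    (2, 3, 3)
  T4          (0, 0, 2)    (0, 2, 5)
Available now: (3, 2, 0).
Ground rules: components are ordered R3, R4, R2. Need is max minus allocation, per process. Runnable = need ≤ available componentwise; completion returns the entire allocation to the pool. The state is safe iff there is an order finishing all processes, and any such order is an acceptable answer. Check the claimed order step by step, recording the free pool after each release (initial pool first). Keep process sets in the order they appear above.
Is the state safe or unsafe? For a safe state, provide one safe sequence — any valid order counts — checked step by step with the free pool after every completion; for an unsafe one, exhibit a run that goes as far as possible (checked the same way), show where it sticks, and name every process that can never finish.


UNSAFE — no complete ordering exists.
Key observation: after T9, T4 complete, (3, 3, 5) is the best the pool ever gets, yet each leftover process wants more R4.
A maximal execution: T9, T4 — then nothing else fits. Verifying each step:
  pool = (3, 2, 0)
  T9 needs (2, 2, 0) <= (3, 2, 0) -> finishes; pool += (0, 1, 3) = (3, 3, 3)
  T4 needs (0, 2, 3) <= (3, 3, 3) -> finishes; pool += (0, 0, 2) = (3, 3, 5)
  T1 cannot run: need (0, 7, 0) vs free (3, 3, 5) (insufficient R4)
  T8 cannot run: need (1, 4, 2) vs free (3, 3, 5) (insufficient R4)
  T2 cannot run: need (1, 4, 4) vs free (3, 3, 5) (insufficient R4)
Processes that can never finish: T1, T8 and T2.


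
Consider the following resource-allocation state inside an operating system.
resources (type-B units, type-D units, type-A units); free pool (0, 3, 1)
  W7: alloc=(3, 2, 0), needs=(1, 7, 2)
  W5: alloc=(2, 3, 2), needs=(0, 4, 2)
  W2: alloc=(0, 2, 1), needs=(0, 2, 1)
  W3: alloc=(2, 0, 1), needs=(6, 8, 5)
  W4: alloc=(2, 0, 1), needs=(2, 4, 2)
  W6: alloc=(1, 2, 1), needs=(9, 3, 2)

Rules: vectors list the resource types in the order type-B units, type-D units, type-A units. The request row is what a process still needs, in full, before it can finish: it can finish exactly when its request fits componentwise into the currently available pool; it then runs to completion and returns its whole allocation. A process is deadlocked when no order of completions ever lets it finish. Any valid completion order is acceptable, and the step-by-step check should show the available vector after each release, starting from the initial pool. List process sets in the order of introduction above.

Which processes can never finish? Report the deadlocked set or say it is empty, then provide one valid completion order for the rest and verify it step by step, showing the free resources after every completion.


Nothing here is deadlocked.
Key observation: no deadlock: W2 fits now, and the freed resources carry the rest through.
The rest can finish in the order W2, W5, W7, W4, W3, W6. Step-by-step check:
  pool = (0, 3, 1)
  W2: need (0, 2, 1) fits (0, 3, 1); releases (0, 2, 1), pool now (0, 5, 2)
  W5: need (0, 4, 2) fits (0, 5, 2); releases (2, 3, 2), pool now (2, 8, 4)
  W7: need (1, 7, 2) fits (2, 8, 4); releases (3, 2, 0), pool now (5, 10, 4)
  W4: need (2, 4, 2) fits (5, 10, 4); releases (2, 0, 1), pool now (7, 10, 5)
  W3: need (6, 8, 5) fits (7, 10, 5); releases (2, 0, 1), pool now (9, 10, 6)
  W6: need (9, 3, 2) fits (9, 10, 6); releases (1, 2, 1), pool now (10, 12, 7)


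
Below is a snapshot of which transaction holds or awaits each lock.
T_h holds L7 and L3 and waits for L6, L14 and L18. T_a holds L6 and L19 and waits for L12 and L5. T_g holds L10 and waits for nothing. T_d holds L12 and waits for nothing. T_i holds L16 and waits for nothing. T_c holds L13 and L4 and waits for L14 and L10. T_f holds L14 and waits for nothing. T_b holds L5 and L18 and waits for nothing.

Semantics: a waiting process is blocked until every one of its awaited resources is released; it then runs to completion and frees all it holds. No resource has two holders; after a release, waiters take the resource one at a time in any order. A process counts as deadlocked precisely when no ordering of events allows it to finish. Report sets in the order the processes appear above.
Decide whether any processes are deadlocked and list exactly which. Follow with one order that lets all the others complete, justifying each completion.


No process is deadlocked.
Key observation: the wait relation is loop-free; peeling off processes with no waits unwinds the whole state.
One completion order for the rest: T_b, T_d, T_f, T_i, T_a, T_h, T_g, T_c.
Step-by-step check:
  run T_b (it waits on nothing); releases L5 and L18
  run T_d (it waits on nothing); releases L12
  run T_f (it waits on nothing); releases L14
  run T_i (it waits on nothing); releases L16
  run T_a (all its waits — L12 and L5 — are resolved); releases L6 and L19
  run T_h (all its waits — L6, L14 and L18 — are resolved); releases L7 and L3
  run T_g (it waits on nothing); releases L10
  run T_c (all its waits — L14 and L10 — are resolved); releases L13 and L4


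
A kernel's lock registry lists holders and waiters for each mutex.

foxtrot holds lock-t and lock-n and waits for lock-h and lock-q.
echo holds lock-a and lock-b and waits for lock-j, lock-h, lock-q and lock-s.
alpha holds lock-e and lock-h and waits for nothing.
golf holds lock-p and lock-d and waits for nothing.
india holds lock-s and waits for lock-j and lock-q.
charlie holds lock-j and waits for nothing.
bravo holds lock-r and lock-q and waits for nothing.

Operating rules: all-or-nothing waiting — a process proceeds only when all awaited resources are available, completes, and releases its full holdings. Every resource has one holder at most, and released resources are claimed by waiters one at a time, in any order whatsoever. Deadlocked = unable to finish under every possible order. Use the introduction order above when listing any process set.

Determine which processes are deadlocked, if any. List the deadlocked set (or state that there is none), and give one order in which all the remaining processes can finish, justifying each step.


Nothing here is deadlocked.
Key observation: all waits point, directly or indirectly, at processes that can finish, so nothing is permanently blocked.
The rest can finish in the order golf, bravo, charlie, india, alpha, echo, foxtrot.
Check, step by step:
  golf waits on nothing -> runs at once and releases lock-p and lock-d
  bravo waits on nothing -> runs at once and releases lock-r and lock-q
  charlie waits on nothing -> runs at once and releases lock-j
  india: everything it awaited (lock-j and lock-q) is free; runs, freeing lock-s
  alpha waits on nothing -> runs at once and releases lock-e and lock-h
  echo: everything it awaited (lock-j, lock-h, lock-q and lock-s) is free; runs, freeing lock-a and lock-b
  foxtrot: everything it awaited (lock-h and lock-q) is free; runs, freeing lock-t and lock-n


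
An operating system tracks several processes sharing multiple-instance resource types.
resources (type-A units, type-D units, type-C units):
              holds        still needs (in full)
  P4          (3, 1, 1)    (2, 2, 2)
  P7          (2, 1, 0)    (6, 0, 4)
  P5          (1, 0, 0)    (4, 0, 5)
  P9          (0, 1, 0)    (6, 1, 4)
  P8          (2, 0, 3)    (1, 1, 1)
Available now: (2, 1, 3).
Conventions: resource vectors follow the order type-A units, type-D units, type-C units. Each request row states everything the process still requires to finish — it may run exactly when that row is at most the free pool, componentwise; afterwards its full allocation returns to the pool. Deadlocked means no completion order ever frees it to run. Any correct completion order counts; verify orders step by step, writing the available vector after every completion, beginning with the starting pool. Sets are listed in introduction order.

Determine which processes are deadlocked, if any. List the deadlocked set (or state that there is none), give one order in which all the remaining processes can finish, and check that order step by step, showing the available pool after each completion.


Deadlocked: P4, P7 and P9.
Key observation: after P8, P5 the pool peaks at (5, 1, 6), and each blocked process is short somewhere: P4 on type-D units; P7 on type-A units; P9 on type-A units.
The rest can finish in the order P8, P5. Check, step by step:
  pool = (2, 1, 3)
  P8 needs (1, 1, 1) <= (2, 1, 3) -> finishes; pool += (2, 0, 3) = (4, 1, 6)
  P5 needs (4, 0, 5) <= (4, 1, 6) -> finishes; pool += (1, 0, 0) = (5, 1, 6)
None of the blocked processes ever fits:
  blocked: P4 wants (2, 2, 2), pool (5, 1, 6) — not enough type-D units
  blocked: P7 wants (6, 0, 4), pool (5, 1, 6) — not enough type-A units
  blocked: P9 wants (6, 1, 4), pool (5, 1, 6) — not enough type-A units


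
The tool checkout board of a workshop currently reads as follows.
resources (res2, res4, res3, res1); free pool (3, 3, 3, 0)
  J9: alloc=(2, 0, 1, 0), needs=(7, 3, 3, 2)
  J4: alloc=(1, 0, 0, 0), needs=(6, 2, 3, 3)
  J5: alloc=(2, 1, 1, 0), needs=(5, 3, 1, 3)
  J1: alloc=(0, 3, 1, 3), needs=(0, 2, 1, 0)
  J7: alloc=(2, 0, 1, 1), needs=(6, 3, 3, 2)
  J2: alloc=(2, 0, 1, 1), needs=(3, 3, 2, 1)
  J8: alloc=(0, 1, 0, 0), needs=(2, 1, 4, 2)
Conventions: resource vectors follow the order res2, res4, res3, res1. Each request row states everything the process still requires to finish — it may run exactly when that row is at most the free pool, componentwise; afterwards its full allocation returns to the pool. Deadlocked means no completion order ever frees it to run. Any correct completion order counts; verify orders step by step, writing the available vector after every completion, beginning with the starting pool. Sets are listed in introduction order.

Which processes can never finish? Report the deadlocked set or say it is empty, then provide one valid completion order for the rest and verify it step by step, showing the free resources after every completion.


No process is deadlocked.
Key observation: starting with J1, each completion frees enough for the next — no one is permanently blocked.
A valid finishing order for the others: J1, J8, J2, J5, J7, J4, J9. Walking it through:
  pool = (3, 3, 3, 0)
  run J1 (needs (0, 2, 1, 0), free (3, 3, 3, 0)); after release of (0, 3, 1, 3) the pool is (3, 6, 4, 3)
  run J8 (needs (2, 1, 4, 2), free (3, 6, 4, 3)); after release of (0, 1, 0, 0) the pool is (3, 7, 4, 3)
  run J2 (needs (3, 3, 2, 1), free (3, 7, 4, 3)); after release of (2, 0, 1, 1) the pool is (5, 7, 5, 4)
  run J5 (needs (5, 3, 1, 3), free (5, 7, 5, 4)); after release of (2, 1, 1, 0) the pool is (7, 8, 6, 4)
  run J7 (needs (6, 3, 3, 2), free (7, 8, 6, 4)); after release of (2, 0, 1, 1) the pool is (9, 8, 7, 5)
  run J4 (needs (6, 2, 3, 3), free (9, 8, 7, 5)); after release of (1, 0, 0, 0) the pool is (10, 8, 7, 5)
  run J9 (needs (7, 3, 3, 2), free (10, 8, 7, 5)); after release of (2, 0, 1, 0) the pool is (12, 8, 8, 5)


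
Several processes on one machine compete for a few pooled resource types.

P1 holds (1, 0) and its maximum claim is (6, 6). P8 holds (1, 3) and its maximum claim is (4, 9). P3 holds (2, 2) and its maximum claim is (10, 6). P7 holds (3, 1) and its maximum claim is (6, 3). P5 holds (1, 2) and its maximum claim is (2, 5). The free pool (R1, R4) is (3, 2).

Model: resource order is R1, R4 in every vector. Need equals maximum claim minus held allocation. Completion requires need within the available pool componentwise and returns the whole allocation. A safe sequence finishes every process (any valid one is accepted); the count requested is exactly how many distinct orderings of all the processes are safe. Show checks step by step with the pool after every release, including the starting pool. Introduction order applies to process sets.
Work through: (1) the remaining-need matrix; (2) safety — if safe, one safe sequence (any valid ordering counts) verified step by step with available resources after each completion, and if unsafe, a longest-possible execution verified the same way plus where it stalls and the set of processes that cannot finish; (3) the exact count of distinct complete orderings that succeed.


(1) Need matrix, components ordered R1, R4:
  P1: (5, 6)
  P8: (3, 6)
  P3: (8, 4)
  P7: (3, 2)
  P5: (1, 3)
(2) UNSAFE.
Key observation: after P7, P5 the pool peaks at (7, 5), and each blocked process is short somewhere: P1 on R4; P8 on R4; P3 on R1.
The run P7, P5 cannot be extended any further. Verifying each step:
  pool = (3, 2)
  run P7 (needs (3, 2), free (3, 2)); after release of (3, 1) the pool is (6, 3)
  run P5 (needs (1, 3), free (6, 3)); after release of (1, 2) the pool is (7, 5)
  blocked: P1 wants (5, 6), pool (7, 5) — not enough R4
  blocked: P8 wants (3, 6), pool (7, 5) — not enough R4
  blocked: P3 wants (8, 4), pool (7, 5) — not enough R1
Permanently blocked: P1, P8 and P3.
(3) Exactly 0 of the possible complete orderings are safe sequences.


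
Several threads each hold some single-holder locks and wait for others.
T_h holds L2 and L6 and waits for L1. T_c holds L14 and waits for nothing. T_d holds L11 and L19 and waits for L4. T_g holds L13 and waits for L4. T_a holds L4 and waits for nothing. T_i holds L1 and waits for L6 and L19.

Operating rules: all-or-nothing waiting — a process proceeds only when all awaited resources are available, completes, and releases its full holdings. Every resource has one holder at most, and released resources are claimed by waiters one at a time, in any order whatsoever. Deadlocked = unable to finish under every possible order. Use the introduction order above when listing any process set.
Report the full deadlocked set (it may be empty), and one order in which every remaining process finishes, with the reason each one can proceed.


Deadlocked: T_h and T_i.
Key observation: the waits loop around T_h -> T_i -> T_h with no way out; no other process is dragged down with it.
The rest can finish in the order T_a, T_g, T_c, T_d.
Walking it through:
  run T_a (it waits on nothing); releases L4
  run T_g (all its waits — L4 — are resolved); releases L13
  run T_c (it waits on nothing); releases L14
  run T_d (all its waits — L4 — are resolved); releases L11 and L19


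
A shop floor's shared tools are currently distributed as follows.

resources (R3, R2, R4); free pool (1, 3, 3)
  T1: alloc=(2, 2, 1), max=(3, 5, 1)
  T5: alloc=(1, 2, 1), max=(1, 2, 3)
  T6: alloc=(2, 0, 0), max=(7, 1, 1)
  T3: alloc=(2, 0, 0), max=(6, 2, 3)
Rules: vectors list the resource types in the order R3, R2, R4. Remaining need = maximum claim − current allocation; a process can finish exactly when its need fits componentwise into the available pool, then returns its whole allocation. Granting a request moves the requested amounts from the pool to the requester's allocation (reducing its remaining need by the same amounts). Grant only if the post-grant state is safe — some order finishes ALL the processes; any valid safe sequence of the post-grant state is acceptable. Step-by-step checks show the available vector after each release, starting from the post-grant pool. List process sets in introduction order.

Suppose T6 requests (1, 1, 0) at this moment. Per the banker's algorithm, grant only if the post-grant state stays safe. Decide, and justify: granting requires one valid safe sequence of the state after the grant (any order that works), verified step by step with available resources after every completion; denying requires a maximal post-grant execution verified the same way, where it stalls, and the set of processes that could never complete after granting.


DENY: after the grant no complete ordering would exist.
Key observation: T5, T1 can finish, but then (3, 6, 5) is all there is, and the blocked group's R3 demands exceed it.
After a pretend grant, a maximal execution: T5, T1 — then nothing else fits. Walking it through:
  pool = (0, 2, 3)
  T5 needs (0, 0, 2) <= (0, 2, 3) -> finishes; pool += (1, 2, 1) = (1, 4, 4)
  T1 needs (1, 3, 0) <= (1, 4, 4) -> finishes; pool += (2, 2, 1) = (3, 6, 5)
  T6 cannot run: need (4, 0, 1) vs free (3, 6, 5) (insufficient R3)
  T3 cannot run: need (4, 2, 3) vs free (3, 6, 5) (insufficient R3)
Had the request been granted, T6 and T3 could never finish.


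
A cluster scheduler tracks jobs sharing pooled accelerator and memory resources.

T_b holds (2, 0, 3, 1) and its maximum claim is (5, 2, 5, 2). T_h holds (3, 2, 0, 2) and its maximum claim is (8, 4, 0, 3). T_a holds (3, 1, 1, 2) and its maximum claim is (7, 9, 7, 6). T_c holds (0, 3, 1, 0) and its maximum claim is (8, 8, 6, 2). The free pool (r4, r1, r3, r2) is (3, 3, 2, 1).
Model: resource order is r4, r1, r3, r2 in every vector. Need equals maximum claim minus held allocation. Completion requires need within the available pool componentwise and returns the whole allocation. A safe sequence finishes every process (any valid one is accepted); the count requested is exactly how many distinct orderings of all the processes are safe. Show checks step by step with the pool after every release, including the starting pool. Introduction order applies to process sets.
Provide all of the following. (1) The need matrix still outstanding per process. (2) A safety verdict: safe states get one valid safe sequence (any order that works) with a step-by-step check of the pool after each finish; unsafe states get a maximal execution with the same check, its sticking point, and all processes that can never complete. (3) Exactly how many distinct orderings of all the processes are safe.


(1) Need matrix, components ordered r4, r1, r3, r2:
  T_b: (3, 2, 2, 1)
  T_h: (5, 2, 0, 1)
  T_a: (4, 8, 6, 4)
  T_c: (8, 5, 5, 2)
(2) SAFE, for example via the order T_b, T_h, T_c, T_a.
Key observation: T_b is the earliest step where a requested resource binds exactly: need (3, 2, 2, 1), pool (3, 3, 2, 1) at its turn.
Check, step by step:
  pool = (3, 3, 2, 1)
  T_b: need (3, 2, 2, 1) fits (3, 3, 2, 1); releases (2, 0, 3, 1), pool now (5, 3, 5, 2)
  T_h: need (5, 2, 0, 1) fits (5, 3, 5, 2); releases (3, 2, 0, 2), pool now (8, 5, 5, 4)
  T_c: need (8, 5, 5, 2) fits (8, 5, 5, 4); releases (0, 3, 1, 0), pool now (8, 8, 6, 4)
  T_a: need (4, 8, 6, 4) fits (8, 8, 6, 4); releases (3, 1, 1, 2), pool now (11, 9, 7, 6)
(3) Precisely 1 of the possible complete orderings is a safe sequence.


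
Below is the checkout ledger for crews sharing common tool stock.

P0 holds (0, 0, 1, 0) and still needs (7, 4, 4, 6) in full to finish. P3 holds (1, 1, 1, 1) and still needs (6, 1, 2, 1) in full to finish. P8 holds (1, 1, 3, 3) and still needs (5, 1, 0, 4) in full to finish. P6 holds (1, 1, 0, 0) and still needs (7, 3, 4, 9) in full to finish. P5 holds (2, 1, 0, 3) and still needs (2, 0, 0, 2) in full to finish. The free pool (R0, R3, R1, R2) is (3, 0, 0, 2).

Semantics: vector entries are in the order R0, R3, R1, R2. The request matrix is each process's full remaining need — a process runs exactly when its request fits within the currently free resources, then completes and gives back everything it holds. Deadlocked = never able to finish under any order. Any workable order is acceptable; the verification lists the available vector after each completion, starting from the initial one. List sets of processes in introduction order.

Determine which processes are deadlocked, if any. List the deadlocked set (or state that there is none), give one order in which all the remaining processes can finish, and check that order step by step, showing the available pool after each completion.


Nothing here is deadlocked.
Key observation: P5 leads a chain of completions in which each release enables another process.
The rest can finish in the order P5, P8, P3, P6, P0. Walking it through:
  pool = (3, 0, 0, 2)
  P5 needs (2, 0, 0, 2) <= (3, 0, 0, 2) -> finishes; pool += (2, 1, 0, 3) = (5, 1, 0, 5)
  P8 needs (5, 1, 0, 4) <= (5, 1, 0, 5) -> finishes; pool += (1, 1, 3, 3) = (6, 2, 3, 8)
  P3 needs (6, 1, 2, 1) <= (6, 2, 3, 8) -> finishes; pool += (1, 1, 1, 1) = (7, 3, 4, 9)
  P6 needs (7, 3, 4, 9) <= (7, 3, 4, 9) -> finishes; pool += (1, 1, 0, 0) = (8, 4, 4, 9)
  P0 needs (7, 4, 4, 6) <= (8, 4, 4, 9) -> finishes; pool += (0, 0, 1, 0) = (8, 4, 5, 9)


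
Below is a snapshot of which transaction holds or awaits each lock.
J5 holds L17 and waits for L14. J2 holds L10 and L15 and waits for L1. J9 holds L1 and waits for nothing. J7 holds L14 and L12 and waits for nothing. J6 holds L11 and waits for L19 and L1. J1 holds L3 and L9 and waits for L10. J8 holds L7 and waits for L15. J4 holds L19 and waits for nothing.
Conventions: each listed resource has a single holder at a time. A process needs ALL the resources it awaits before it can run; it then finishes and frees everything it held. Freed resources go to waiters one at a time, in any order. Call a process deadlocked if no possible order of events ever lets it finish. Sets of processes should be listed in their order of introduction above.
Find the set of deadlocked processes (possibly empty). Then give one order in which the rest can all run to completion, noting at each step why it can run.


Nothing here is deadlocked.
Key observation: every chain of waits terminates; starting from the processes that wait on nothing, all the rest unlock in turn.
The rest can finish in the order J9, J7, J2, J4, J8, J5, J1, J6.
Check, step by step:
  J9: no waits; runs immediately, freeing L1
  J7: no waits; runs immediately, freeing L14 and L12
  run J2 (all its waits — L1 — are resolved); releases L10 and L15
  J4: no waits; runs immediately, freeing L19
  run J8 (all its waits — L15 — are resolved); releases L7
  run J5 (all its waits — L14 — are resolved); releases L17
  run J1 (all its waits — L10 — are resolved); releases L3 and L9
  run J6 (all its waits — L19 and L1 — are resolved); releases L11


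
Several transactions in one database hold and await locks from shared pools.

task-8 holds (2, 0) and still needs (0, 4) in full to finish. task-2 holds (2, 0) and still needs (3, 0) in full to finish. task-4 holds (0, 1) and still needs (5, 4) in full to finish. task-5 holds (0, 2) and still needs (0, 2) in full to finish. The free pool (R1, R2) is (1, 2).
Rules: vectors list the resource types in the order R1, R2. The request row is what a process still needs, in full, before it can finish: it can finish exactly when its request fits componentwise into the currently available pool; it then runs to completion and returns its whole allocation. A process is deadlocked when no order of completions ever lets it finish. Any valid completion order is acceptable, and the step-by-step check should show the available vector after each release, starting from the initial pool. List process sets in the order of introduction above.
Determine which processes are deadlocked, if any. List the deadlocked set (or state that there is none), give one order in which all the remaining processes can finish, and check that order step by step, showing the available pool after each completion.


No process is deadlocked.
Key observation: beginning at task-5, releases accumulate fast enough that every process eventually fits.
One completion order for the rest: task-5, task-8, task-2, task-4. Check, step by step:
  pool = (1, 2)
  task-5: need (0, 2) fits (1, 2); releases (0, 2), pool now (1, 4)
  task-8: need (0, 4) fits (1, 4); releases (2, 0), pool now (3, 4)
  task-2: need (3, 0) fits (3, 4); releases (2, 0), pool now (5, 4)
  task-4: need (5, 4) fits (5, 4); releases (0, 1), pool now (5, 5)


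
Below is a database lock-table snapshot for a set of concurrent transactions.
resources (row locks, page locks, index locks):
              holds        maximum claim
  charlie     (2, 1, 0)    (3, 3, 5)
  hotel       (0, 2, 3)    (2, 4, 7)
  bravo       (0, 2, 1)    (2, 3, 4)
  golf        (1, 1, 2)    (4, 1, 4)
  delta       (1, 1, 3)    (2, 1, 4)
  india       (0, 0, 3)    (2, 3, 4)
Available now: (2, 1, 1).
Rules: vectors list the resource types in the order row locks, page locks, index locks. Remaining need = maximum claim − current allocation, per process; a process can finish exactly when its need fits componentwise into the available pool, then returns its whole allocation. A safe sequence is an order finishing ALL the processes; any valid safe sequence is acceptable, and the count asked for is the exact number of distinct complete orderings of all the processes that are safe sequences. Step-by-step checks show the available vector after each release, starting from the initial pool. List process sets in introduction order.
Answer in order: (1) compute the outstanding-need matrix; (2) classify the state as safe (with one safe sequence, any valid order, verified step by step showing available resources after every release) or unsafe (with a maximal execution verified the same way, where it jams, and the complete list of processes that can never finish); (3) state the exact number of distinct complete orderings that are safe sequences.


(1) Need matrix, components ordered row locks, page locks, index locks:
  charlie: (1, 2, 5)
  hotel: (2, 2, 4)
  bravo: (2, 1, 3)
  golf: (3, 0, 2)
  delta: (1, 0, 1)
  india: (2, 3, 1)
(2) SAFE — a valid safe sequence is delta, bravo, charlie, india, golf, hotel.
Key observation: delta marks the first exact bind of the order: its need (1, 0, 1) fits the free (2, 1, 1) with zero slack on a requested resource.
Walking it through:
  pool = (2, 1, 1)
  run delta (needs (1, 0, 1), free (2, 1, 1)); after release of (1, 1, 3) the pool is (3, 2, 4)
  run bravo (needs (2, 1, 3), free (3, 2, 4)); after release of (0, 2, 1) the pool is (3, 4, 5)
  run charlie (needs (1, 2, 5), free (3, 4, 5)); after release of (2, 1, 0) the pool is (5, 5, 5)
  run india (needs (2, 3, 1), free (5, 5, 5)); after release of (0, 0, 3) the pool is (5, 5, 8)
  run golf (needs (3, 0, 2), free (5, 5, 8)); after release of (1, 1, 2) the pool is (6, 6, 10)
  run hotel (needs (2, 2, 4), free (6, 6, 10)); after release of (0, 2, 3) the pool is (6, 8, 13)
(3) Precisely 72 of the possible complete orderings are safe sequences.


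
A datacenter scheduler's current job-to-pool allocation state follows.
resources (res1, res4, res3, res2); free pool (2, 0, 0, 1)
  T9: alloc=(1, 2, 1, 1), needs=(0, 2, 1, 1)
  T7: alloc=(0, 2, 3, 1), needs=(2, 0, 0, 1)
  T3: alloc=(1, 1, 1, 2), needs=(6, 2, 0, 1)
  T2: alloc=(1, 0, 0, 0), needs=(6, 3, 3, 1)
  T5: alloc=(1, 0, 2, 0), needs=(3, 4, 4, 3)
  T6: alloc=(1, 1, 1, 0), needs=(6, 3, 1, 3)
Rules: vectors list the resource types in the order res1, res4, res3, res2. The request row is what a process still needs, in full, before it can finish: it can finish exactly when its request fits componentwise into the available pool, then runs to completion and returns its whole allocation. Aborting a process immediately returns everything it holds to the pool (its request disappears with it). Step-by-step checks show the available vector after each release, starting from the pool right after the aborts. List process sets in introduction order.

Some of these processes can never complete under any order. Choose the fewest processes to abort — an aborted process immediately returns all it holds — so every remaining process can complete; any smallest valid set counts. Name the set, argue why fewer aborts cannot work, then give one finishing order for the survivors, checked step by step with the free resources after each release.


Minimum abort set: T3 and T2.
Key observation: T6 had no path to completion before; after the abort of T3 and T2 ((2, 1, 1, 2) returned), step 4 is where it fits.
Why nothing smaller works — every single abort fails: T9 alone leaves T3 blocked (short on res1); T7 alone leaves T3 blocked (short on res1); T3 alone leaves T2 blocked (short on res1); T2 alone leaves T3 blocked (short on res1); T5 alone leaves T3 blocked (short on res1); T6 alone leaves T3 blocked (short on res1).
The survivors complete as T7, T9, T5, T6. Walking it through (starting from the post-abort pool):
  pool = (4, 1, 1, 3)
  run T7 (needs (2, 0, 0, 1), free (4, 1, 1, 3)); after release of (0, 2, 3, 1) the pool is (4, 3, 4, 4)
  run T9 (needs (0, 2, 1, 1), free (4, 3, 4, 4)); after release of (1, 2, 1, 1) the pool is (5, 5, 5, 5)
  run T5 (needs (3, 4, 4, 3), free (5, 5, 5, 5)); after release of (1, 0, 2, 0) the pool is (6, 5, 7, 5)
  run T6 (needs (6, 3, 1, 3), free (6, 5, 7, 5)); after release of (1, 1, 1, 0) the pool is (7, 6, 8, 5)


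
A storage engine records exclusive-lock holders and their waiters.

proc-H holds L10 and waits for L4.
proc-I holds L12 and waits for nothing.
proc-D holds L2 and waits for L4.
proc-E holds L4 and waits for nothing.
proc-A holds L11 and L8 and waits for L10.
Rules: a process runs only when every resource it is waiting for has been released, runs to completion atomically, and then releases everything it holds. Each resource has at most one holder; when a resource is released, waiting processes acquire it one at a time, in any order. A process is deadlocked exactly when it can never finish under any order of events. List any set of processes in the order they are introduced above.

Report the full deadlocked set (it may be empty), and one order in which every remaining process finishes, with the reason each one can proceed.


No process is deadlocked.
Key observation: the wait relation is loop-free; peeling off processes with no waits unwinds the whole state.
A valid finishing order for the others: proc-E, proc-H, proc-D, proc-A, proc-I.
Walking it through:
  proc-E waits on nothing -> runs at once and releases L4
  proc-H waits on L4 — all released -> runs and releases L10
  proc-D waits on L4 — all released -> runs and releases L2
  proc-A waits on L10 — all released -> runs and releases L11 and L8
  proc-I waits on nothing -> runs at once and releases L12


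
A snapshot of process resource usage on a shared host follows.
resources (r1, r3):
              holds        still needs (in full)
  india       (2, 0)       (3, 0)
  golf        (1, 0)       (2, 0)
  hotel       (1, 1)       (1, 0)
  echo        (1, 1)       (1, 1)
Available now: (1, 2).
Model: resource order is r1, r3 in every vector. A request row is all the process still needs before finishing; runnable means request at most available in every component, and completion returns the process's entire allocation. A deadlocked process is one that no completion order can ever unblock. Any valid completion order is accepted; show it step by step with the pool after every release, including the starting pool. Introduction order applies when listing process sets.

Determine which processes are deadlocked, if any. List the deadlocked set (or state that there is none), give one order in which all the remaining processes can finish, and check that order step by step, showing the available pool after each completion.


No process is deadlocked.
Key observation: no deadlock: echo fits now, and the freed resources carry the rest through.
A valid finishing order for the others: echo, hotel, india, golf. Walking it through:
  pool = (1, 2)
  run echo (needs (1, 1), free (1, 2)); after release of (1, 1) the pool is (2, 3)
  run hotel (needs (1, 0), free (2, 3)); after release of (1, 1) the pool is (3, 4)
  run india (needs (3, 0), free (3, 4)); after release of (2, 0) the pool is (5, 4)
  run golf (needs (2, 0), free (5, 4)); after release of (1, 0) the pool is (6, 4)


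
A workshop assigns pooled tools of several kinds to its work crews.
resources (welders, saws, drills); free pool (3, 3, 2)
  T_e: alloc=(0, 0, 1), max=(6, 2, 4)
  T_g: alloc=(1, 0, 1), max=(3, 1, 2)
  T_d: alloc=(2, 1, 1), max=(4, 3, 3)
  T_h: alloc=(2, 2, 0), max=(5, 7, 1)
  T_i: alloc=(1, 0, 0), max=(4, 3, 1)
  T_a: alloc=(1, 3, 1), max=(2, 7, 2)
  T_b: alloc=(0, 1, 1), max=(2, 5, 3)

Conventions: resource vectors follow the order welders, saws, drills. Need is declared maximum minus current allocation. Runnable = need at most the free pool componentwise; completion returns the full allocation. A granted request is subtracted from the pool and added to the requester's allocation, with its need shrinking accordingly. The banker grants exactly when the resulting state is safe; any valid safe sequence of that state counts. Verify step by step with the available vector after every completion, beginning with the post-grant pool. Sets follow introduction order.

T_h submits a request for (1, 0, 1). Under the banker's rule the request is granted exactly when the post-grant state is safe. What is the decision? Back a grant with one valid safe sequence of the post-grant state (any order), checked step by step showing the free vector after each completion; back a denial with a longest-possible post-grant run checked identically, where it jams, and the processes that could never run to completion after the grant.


GRANT. The post-grant state is safe; one safe sequence: T_g, T_d, T_b, T_h, T_e, T_i, T_a.
Key observation: after the grant the pool drops to (2, 3, 1), which still lets T_g finish first and unwind the rest.
Verifying the post-grant state step by step:
  pool = (2, 3, 1)
  T_g needs (2, 1, 1) <= (2, 3, 1) -> finishes; pool += (1, 0, 1) = (3, 3, 2)
  T_d needs (2, 2, 2) <= (3, 3, 2) -> finishes; pool += (2, 1, 1) = (5, 4, 3)
  T_b needs (2, 4, 2) <= (5, 4, 3) -> finishes; pool += (0, 1, 1) = (5, 5, 4)
  T_h needs (2, 5, 0) <= (5, 5, 4) -> finishes; pool += (3, 2, 1) = (8, 7, 5)
  T_e needs (6, 2, 3) <= (8, 7, 5) -> finishes; pool += (0, 0, 1) = (8, 7, 6)
  T_i needs (3, 3, 1) <= (8, 7, 6) -> finishes; pool += (1, 0, 0) = (9, 7, 6)
  T_a needs (1, 4, 1) <= (9, 7, 6) -> finishes; pool += (1, 3, 1) = (10, 10, 7)
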